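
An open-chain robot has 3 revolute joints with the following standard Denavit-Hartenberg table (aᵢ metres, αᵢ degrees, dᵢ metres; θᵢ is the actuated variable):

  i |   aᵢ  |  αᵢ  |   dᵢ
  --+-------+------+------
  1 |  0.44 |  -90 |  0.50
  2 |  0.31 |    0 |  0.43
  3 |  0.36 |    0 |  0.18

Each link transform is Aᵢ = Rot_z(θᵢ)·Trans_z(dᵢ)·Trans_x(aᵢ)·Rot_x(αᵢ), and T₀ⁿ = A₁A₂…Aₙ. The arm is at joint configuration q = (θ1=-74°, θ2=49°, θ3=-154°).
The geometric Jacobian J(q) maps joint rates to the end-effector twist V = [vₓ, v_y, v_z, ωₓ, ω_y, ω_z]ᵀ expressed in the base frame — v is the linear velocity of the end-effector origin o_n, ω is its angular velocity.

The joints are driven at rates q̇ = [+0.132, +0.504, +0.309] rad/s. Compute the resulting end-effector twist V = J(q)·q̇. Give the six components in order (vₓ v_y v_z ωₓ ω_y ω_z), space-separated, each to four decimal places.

o_n = [0.7380, -0.3608, 0.6138]
J₁: ẑ×o_n = [0.3608, 0.7380, -0.0000], ω = ẑ
J2: z=[0.9613, 0.2756, 0.0000] o=[0.1213, -0.4230, 0.5000] → [0.0314, -0.1094, -0.1102, 0.9613, 0.2756, 0.0000]
J3: z=[0.9613, 0.2756, 0.0000] o=[0.5907, -0.4999, 0.2660] → [0.0958, -0.3343, 0.0932, 0.9613, 0.2756, 0.0000]
V = J·q̇ = [0.0930, -0.0610, -0.0268, 0.7815, 0.2241, 0.1320]

0.0930 -0.0610 -0.0268 0.7815 0.2241 0.1320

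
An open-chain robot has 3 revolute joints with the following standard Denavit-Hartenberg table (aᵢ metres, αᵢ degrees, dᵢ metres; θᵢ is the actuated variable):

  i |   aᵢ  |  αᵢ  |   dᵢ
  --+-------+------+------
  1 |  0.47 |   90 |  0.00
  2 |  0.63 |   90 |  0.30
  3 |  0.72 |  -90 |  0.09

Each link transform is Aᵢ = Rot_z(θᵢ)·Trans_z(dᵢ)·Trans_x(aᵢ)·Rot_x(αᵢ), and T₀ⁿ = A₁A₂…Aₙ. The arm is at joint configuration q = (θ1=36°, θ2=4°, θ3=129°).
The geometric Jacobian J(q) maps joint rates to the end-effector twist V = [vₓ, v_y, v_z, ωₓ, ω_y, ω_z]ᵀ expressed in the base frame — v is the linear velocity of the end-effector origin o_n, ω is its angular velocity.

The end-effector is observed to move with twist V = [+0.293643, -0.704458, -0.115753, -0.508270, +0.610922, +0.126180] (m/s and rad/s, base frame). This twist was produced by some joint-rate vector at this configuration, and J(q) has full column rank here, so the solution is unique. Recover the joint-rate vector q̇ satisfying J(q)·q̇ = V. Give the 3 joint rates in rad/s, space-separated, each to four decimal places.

-0.6190 -0.7930 -0.7470

o_n = [1.0333, -0.3117, -0.0774]
J₁: ẑ×o_n = [0.3117, 1.0333, -0.0000], ω = ẑ
J2: z=[0.5878, -0.8090, 0.0000] o=[0.3802, 0.2763, 0.0000] → [0.0627, 0.0455, 0.1827, 0.5878, -0.8090, 0.0000]
J3: z=[0.0564, 0.0410, -0.9976] o=[1.0650, 0.4030, 0.0439] → [-0.7179, 0.0385, -0.0390, 0.0564, 0.0410, -0.9976]
q̇ = J⁺·V = [-0.6190, -0.7930, -0.7470]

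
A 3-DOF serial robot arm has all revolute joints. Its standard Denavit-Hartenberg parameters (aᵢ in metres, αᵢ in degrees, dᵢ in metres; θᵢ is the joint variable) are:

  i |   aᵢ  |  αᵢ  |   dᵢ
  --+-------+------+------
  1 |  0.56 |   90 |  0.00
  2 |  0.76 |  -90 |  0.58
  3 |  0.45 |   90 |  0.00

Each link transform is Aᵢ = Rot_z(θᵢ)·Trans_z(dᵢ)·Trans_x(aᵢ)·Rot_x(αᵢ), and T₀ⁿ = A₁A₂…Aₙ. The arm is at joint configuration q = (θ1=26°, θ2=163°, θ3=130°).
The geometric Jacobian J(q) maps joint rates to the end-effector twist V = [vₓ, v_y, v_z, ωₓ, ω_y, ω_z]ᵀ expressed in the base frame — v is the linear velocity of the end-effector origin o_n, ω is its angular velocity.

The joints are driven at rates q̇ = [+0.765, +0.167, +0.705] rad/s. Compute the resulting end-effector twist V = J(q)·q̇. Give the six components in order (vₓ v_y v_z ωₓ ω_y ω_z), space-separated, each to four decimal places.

o_n = [0.2018, -0.1633, 0.1376]
J₁: ẑ×o_n = [0.1633, 0.2018, -0.0000], ω = ẑ
J2: z=[0.4384, -0.8988, 0.0000] o=[0.5033, 0.2455, 0.0000] → [-0.1237, -0.0603, -0.4502, 0.4384, -0.8988, 0.0000]
J3: z=[-0.2628, -0.1282, -0.9563] o=[0.1043, -0.5944, 0.2222] → [0.4231, -0.1155, -0.1008, -0.2628, -0.1282, -0.9563]
V = J·q̇ = [0.4026, 0.0629, -0.1462, -0.1121, -0.2405, 0.0908]

0.4026 0.0629 -0.1462 -0.1121 -0.2405 0.0908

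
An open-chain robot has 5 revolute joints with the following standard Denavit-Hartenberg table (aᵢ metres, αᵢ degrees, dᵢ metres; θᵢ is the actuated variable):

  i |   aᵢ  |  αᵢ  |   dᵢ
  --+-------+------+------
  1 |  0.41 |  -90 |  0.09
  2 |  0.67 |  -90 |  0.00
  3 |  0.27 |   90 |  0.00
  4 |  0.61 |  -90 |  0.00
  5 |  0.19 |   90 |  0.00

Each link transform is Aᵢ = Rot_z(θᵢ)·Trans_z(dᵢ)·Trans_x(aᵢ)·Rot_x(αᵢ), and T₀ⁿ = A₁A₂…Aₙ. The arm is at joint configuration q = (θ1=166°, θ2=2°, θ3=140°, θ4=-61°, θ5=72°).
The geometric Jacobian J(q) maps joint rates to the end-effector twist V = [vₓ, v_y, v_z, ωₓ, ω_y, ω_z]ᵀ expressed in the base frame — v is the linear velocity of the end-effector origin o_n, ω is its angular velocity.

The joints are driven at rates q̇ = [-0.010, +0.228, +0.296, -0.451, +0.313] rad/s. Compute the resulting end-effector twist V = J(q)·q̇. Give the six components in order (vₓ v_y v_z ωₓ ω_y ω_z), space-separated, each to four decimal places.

-0.3527 -0.2883 0.0647 0.4035 -0.5103 -0.4400

o_n = [-0.4544, 0.3643, 0.6711]
J₁: ẑ×o_n = [-0.3643, -0.4544, 0.0000], ω = ẑ
J2: z=[-0.2419, -0.9703, 0.0000] o=[-0.3978, 0.0992, 0.0900] → [-0.5638, 0.1406, -0.1190, -0.2419, -0.9703, 0.0000]
J3: z=[0.0339, -0.0084, -0.9994] o=[-1.0475, 0.2612, 0.0666] → [0.0979, -0.6132, 0.0085, 0.0339, -0.0084, -0.9994]
J4: z=[-0.4380, 0.8987, -0.0224] o=[-0.8050, 0.3796, 0.0738] → [0.5364, 0.2537, -0.3084, -0.4380, 0.8987, -0.0224]
J5: z=[0.8021, 0.3794, -0.4611] o=[-0.5574, 0.5137, 0.6149] → [-0.0476, -0.0925, -0.1590, 0.8021, 0.3794, -0.4611]
V = J·q̇ = [-0.3527, -0.2883, 0.0647, 0.4035, -0.5103, -0.4400]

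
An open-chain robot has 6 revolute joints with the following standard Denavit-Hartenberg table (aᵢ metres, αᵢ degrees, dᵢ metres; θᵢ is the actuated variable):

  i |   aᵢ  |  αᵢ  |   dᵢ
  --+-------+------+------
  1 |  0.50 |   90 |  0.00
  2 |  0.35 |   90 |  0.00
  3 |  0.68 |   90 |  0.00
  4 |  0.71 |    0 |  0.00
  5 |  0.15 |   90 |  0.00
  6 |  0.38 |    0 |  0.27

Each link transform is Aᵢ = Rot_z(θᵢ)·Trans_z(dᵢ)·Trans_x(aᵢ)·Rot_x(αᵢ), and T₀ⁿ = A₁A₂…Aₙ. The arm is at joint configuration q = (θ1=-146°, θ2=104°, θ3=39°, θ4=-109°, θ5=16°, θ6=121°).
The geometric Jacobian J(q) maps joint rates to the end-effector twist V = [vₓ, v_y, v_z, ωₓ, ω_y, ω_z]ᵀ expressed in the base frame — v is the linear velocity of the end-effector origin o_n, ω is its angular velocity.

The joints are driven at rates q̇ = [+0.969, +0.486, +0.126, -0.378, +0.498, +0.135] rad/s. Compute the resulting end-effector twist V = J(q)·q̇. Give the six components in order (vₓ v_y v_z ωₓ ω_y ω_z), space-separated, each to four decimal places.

0.1174 0.2662 -0.5404 -0.2851 0.1791 0.9728

o_n = [0.2947, 0.0313, 0.5275]
J₁: ẑ×o_n = [-0.0313, 0.2947, 0.0000], ω = ẑ
J2: z=[-0.5592, 0.8290, 0.0000] o=[-0.4145, -0.2796, 0.0000] → [0.4373, 0.2950, -0.7618, -0.5592, 0.8290, 0.0000]
J3: z=[-0.8044, -0.5426, 0.2419] o=[-0.3443, -0.2322, 0.3396] → [-0.1657, 0.3057, 0.1347, -0.8044, -0.5426, 0.2419]
J4: z=[0.5608, -0.5591, 0.6106] o=[-0.4776, 0.1940, 0.8524] → [0.2810, 0.6538, 0.3406, 0.5608, -0.5591, 0.6106]
J5: z=[0.5608, -0.5591, 0.6106] o=[0.1077, 0.4134, 0.5157] → [0.2267, 0.1075, -0.1097, 0.5608, -0.5591, 0.6106]
J6: z=[0.1537, -0.6544, -0.7404] o=[0.2297, 0.4897, 0.4735] → [-0.3748, -0.0564, -0.0280, 0.1537, -0.6544, -0.7404]
V = J·q̇ = [0.1174, 0.2662, -0.5404, -0.2851, 0.1791, 0.9728]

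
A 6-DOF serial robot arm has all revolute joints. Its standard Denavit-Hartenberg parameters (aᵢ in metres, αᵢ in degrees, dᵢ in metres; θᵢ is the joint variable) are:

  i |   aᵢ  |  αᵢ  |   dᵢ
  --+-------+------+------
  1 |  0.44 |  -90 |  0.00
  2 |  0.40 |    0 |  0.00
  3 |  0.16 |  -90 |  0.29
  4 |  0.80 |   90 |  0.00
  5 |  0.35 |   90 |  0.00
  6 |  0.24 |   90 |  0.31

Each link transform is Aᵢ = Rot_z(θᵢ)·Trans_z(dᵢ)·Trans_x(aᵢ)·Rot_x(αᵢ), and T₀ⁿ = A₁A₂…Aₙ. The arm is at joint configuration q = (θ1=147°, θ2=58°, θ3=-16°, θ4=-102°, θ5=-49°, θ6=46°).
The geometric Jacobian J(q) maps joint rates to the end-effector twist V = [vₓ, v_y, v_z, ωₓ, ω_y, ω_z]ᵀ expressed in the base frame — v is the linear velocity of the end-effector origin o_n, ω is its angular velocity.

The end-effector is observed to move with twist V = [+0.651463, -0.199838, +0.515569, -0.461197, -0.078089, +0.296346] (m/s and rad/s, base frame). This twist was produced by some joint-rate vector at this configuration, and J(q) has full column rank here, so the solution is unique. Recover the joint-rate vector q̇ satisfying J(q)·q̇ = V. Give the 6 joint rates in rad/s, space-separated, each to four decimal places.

0.1760 -0.0220 -0.2410 -0.7810 -0.2920 -0.7030

o_n = [-1.3775, -0.4640, 0.2336]
J₁: ẑ×o_n = [0.4640, -1.3775, 0.0000], ω = ẑ
J2: z=[-0.5446, -0.8387, 0.0000] o=[-0.3690, 0.2396, 0.0000] → [-0.1959, 0.1272, -0.4626, -0.5446, -0.8387, 0.0000]
J3: z=[-0.5446, -0.8387, 0.0000] o=[-0.5468, 0.3551, -0.3392] → [-0.4804, 0.3120, -0.2506, -0.5446, -0.8387, 0.0000]
J4: z=[0.5612, -0.3644, -0.7431] o=[-0.8045, 0.1766, -0.4463] → [-0.7238, 0.0443, -0.5683, 0.5612, -0.3644, -0.7431]
J5: z=[0.7229, -0.2215, 0.6545] o=[-1.1270, -0.5470, -0.3350] → [-0.1803, -0.5750, 0.0045, 0.7229, -0.2215, 0.6545]
J6: z=[-0.0639, 0.9217, 0.3826] o=[-1.3678, -0.6584, -0.1067] → [0.2393, 0.0180, -0.0035, -0.0639, 0.9217, 0.3826]
q̇ = J⁺·V = [0.1760, -0.0220, -0.2410, -0.7810, -0.2920, -0.7030]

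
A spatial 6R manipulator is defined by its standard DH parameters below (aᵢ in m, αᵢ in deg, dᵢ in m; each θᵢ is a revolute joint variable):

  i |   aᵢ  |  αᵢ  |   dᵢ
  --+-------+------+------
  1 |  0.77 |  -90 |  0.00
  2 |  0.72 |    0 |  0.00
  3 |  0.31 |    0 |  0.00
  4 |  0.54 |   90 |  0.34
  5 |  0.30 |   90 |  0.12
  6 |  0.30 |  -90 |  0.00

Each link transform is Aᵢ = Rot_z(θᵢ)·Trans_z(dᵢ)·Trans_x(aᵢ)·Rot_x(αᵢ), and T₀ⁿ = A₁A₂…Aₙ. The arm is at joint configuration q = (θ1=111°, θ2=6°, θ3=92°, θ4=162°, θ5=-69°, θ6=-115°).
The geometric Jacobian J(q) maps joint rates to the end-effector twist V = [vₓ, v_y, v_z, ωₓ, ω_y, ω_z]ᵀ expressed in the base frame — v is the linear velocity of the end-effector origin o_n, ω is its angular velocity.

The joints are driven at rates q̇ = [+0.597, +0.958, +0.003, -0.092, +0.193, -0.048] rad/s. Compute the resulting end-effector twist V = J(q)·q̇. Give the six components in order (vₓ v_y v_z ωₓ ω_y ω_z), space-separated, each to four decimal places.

o_n = [-0.6997, 1.3252, 0.2371]
J₁: ẑ×o_n = [-1.3252, -0.6997, 0.0000], ω = ẑ
J2: z=[-0.9336, -0.3584, 0.0000] o=[-0.2759, 0.7189, 0.0000] → [-0.0850, 0.2213, -0.7179, -0.9336, -0.3584, 0.0000]
J3: z=[-0.9336, -0.3584, 0.0000] o=[-0.5326, 1.3874, -0.0753] → [-0.1119, 0.2916, -0.0019, -0.9336, -0.3584, 0.0000]
J4: z=[-0.9336, -0.3584, 0.0000] o=[-0.5171, 1.3471, -0.3822] → [-0.2219, 0.5782, -0.0450, -0.9336, -0.3584, 0.0000]
J5: z=[0.3529, -0.9194, -0.1736] o=[-0.8009, 1.1377, 0.1496] → [-0.0479, -0.0485, 0.1593, 0.3529, -0.9194, -0.1736]
J6: z=[0.2765, 0.2798, -0.9194] o=[-0.4904, 1.1103, 0.2346] → [0.1983, 0.1917, 0.1180, 0.2765, 0.2798, -0.9194]
V = J·q̇ = [-0.8712, -0.2766, -0.6586, -0.7564, -0.5023, 0.6076]

-0.8712 -0.2766 -0.6586 -0.7564 -0.5023 0.6076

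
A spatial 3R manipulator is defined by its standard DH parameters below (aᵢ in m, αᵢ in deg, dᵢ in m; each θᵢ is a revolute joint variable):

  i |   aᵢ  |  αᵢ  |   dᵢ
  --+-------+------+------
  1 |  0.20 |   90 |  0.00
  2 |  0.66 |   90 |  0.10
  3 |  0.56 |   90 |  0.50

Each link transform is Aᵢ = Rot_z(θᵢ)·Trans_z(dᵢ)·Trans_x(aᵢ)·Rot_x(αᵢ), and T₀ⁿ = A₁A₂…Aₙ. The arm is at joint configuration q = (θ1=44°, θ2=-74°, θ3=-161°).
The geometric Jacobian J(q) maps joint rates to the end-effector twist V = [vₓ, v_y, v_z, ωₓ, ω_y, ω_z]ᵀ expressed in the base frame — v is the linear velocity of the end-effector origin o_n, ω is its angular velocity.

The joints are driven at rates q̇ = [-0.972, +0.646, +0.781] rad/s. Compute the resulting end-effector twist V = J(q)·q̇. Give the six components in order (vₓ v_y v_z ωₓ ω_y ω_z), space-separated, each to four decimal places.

-0.2443 0.6695 -0.4241 -0.0913 -0.9862 -1.1873

o_n = [-0.2332, -0.1107, -0.2633]
J₁: ẑ×o_n = [0.1107, -0.2332, 0.0000], ω = ẑ
J2: z=[0.6947, -0.7193, 0.0000] o=[0.1439, 0.1389, 0.0000] → [0.1894, 0.1829, -0.4447, 0.6947, -0.7193, 0.0000]
J3: z=[-0.6915, -0.6677, -0.2756] o=[0.3442, 0.1934, -0.6344] → [-0.3317, 0.4158, -0.1753, -0.6915, -0.6677, -0.2756]
V = J·q̇ = [-0.2443, 0.6695, -0.4241, -0.0913, -0.9862, -1.1873]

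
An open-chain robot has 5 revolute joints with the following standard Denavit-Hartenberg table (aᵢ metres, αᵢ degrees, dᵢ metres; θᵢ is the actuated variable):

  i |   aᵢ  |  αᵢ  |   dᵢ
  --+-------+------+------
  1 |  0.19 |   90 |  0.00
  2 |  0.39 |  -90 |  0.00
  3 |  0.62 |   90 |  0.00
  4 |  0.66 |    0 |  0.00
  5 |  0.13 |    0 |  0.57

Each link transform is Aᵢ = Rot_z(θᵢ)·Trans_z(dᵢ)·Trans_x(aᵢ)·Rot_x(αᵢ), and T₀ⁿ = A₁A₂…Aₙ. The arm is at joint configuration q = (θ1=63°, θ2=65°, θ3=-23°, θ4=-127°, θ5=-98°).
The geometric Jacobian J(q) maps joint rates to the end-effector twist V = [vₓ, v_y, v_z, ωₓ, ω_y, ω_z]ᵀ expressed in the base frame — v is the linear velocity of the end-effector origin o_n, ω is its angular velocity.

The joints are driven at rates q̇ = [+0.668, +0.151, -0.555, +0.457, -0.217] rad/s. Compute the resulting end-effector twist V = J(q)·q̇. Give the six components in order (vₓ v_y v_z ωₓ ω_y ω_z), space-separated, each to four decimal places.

-0.1641 0.6533 -0.1152 0.5417 0.2440 0.3485

o_n = [0.8336, 0.3676, 0.0769]
J₁: ẑ×o_n = [-0.3676, 0.8336, 0.0000], ω = ẑ
J2: z=[0.8910, -0.4540, 0.0000] o=[0.0863, 0.1693, 0.0000] → [-0.0349, -0.0685, 0.5160, 0.8910, -0.4540, 0.0000]
J3: z=[-0.4115, -0.8075, 0.4226] o=[0.1611, 0.3161, 0.3535] → [0.2016, 0.1704, 0.5219, -0.4115, -0.8075, 0.4226]
J4: z=[0.7452, -0.5650, -0.3541] o=[0.4864, 0.4211, 0.8707] → [0.4296, 0.4686, 0.1563, 0.7452, -0.5650, -0.3541]
J5: z=[0.7452, -0.5650, -0.3541] o=[0.4949, 0.7795, 0.3166] → [-0.0104, 0.0587, -0.1155, 0.7452, -0.5650, -0.3541]
V = J·q̇ = [-0.1641, 0.6533, -0.1152, 0.5417, 0.2440, 0.3485]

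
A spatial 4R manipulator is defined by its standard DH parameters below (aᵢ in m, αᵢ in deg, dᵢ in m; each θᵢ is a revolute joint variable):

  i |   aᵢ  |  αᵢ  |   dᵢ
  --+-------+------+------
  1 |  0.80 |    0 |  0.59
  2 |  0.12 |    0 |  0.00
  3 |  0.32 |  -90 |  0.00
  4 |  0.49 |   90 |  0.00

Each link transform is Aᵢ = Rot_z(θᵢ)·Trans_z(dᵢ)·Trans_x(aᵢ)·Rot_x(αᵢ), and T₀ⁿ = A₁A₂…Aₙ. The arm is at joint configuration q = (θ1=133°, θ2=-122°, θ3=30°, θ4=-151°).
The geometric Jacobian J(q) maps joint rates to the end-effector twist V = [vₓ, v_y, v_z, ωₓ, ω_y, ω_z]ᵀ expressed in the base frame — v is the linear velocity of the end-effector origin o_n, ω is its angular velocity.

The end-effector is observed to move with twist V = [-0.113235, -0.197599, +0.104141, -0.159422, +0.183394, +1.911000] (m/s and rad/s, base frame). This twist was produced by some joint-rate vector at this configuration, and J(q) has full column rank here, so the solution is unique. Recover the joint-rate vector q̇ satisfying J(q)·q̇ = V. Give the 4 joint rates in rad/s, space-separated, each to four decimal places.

0.4460 0.9500 0.5150 0.2430

o_n = [-0.5097, 0.5368, 0.8276]
J₁: ẑ×o_n = [-0.5368, -0.5097, 0.0000], ω = ẑ
J2: z=[0.0000, 0.0000, 1.0000] o=[-0.5456, 0.5851, 0.5900] → [0.0483, 0.0359, -0.0000, 0.0000, 0.0000, 1.0000]
J3: z=[0.0000, 0.0000, 1.0000] o=[-0.4278, 0.6080, 0.5900] → [0.0712, -0.0819, 0.0000, 0.0000, 0.0000, 1.0000]
J4: z=[-0.6561, 0.7547, 0.0000] o=[-0.1863, 0.8179, 0.5900] → [0.1793, 0.1559, 0.4286, -0.6561, 0.7547, 0.0000]
q̇ = J⁺·V = [0.4460, 0.9500, 0.5150, 0.2430]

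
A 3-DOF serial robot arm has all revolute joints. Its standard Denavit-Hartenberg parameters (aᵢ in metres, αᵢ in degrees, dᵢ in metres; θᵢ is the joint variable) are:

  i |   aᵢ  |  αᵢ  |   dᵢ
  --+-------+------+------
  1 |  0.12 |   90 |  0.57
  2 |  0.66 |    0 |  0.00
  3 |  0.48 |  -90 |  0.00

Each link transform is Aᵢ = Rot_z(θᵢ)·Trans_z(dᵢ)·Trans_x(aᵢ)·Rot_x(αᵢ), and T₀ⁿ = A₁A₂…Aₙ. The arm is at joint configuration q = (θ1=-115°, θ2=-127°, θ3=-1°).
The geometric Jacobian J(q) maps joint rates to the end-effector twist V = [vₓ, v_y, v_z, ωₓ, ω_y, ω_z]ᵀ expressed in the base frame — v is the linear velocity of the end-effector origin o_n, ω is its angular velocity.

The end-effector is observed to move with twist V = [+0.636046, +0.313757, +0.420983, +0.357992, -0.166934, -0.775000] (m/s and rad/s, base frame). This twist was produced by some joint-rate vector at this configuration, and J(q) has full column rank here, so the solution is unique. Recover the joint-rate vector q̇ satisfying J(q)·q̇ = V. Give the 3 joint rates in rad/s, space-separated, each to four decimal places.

o_n = [0.2420, 0.5191, -0.3353]
J₁: ẑ×o_n = [-0.5191, 0.2420, 0.0000], ω = ẑ
J2: z=[-0.9063, 0.4226, 0.0000] o=[-0.0507, -0.1088, 0.5700] → [-0.3826, -0.8205, -0.6927, -0.9063, 0.4226, 0.0000]
J3: z=[-0.9063, 0.4226, 0.0000] o=[0.1171, 0.2512, 0.0429] → [-0.1599, -0.3428, -0.2955, -0.9063, 0.4226, 0.0000]
q̇ = J⁺·V = [-0.7750, -0.7660, 0.3710]

-0.7750 -0.7660 0.3710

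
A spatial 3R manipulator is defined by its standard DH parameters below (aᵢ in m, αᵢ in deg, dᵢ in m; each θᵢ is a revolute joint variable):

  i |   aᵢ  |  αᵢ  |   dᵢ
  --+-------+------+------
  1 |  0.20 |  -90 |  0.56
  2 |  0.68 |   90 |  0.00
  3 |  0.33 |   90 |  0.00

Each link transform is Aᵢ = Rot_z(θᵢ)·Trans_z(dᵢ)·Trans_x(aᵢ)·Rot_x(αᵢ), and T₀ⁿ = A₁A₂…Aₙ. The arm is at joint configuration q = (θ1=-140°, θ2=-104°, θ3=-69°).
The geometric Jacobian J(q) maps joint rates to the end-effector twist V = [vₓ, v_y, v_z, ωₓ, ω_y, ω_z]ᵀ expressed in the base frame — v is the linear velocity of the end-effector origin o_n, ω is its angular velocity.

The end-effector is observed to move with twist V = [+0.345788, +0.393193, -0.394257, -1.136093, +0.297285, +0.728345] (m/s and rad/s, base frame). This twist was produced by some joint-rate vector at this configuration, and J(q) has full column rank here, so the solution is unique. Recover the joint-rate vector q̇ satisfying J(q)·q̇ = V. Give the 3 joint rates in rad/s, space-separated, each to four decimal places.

o_n = [-0.2033, 0.2316, 1.3345]
J₁: ẑ×o_n = [-0.2316, -0.2033, 0.0000], ω = ẑ
J2: z=[0.6428, -0.7660, 0.0000] o=[-0.1532, -0.1286, 0.5600] → [-0.5933, -0.4979, 0.1931, 0.6428, -0.7660, 0.0000]
J3: z=[0.7433, 0.6237, -0.2419] o=[-0.0272, -0.0228, 1.2198] → [0.1331, -0.0427, 0.2989, 0.7433, 0.6237, -0.2419]
q̇ = J⁺·V = [0.5590, -0.9580, -0.7000]

0.5590 -0.9580 -0.7000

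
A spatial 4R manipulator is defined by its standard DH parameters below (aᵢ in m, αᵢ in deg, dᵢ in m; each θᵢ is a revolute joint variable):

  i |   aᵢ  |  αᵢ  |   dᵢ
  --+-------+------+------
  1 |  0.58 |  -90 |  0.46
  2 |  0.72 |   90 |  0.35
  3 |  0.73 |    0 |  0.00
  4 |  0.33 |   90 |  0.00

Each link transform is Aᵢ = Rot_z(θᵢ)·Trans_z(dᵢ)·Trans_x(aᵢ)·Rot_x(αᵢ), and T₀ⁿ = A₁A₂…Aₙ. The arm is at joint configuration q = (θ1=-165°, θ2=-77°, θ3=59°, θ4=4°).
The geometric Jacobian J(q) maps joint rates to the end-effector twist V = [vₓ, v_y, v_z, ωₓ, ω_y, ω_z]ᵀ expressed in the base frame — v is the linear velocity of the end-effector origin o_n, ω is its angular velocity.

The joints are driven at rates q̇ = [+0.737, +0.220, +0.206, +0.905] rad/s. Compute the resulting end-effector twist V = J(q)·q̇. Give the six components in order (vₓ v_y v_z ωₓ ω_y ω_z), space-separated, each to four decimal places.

0.9722 -0.6484 -0.5055 1.1026 0.0677 0.9869

o_n = [-0.5023, -1.4491, 1.6739]
J₁: ẑ×o_n = [1.4491, -0.5023, 0.0000], ω = ẑ
J2: z=[0.2588, -0.9659, 0.0000] o=[-0.5602, -0.1501, 0.4600] → [-1.1725, -0.3142, -0.2802, 0.2588, -0.9659, 0.0000]
J3: z=[0.9412, 0.2522, 0.2250] o=[-0.6261, -0.5301, 1.1615] → [0.3359, -0.4543, -0.8962, 0.9412, 0.2522, 0.2250]
J4: z=[0.9412, 0.2522, 0.2250] o=[-0.5458, -1.1564, 1.5279] → [0.1027, -0.1276, -0.2865, 0.9412, 0.2522, 0.2250]
V = J·q̇ = [0.9722, -0.6484, -0.5055, 1.1026, 0.0677, 0.9869]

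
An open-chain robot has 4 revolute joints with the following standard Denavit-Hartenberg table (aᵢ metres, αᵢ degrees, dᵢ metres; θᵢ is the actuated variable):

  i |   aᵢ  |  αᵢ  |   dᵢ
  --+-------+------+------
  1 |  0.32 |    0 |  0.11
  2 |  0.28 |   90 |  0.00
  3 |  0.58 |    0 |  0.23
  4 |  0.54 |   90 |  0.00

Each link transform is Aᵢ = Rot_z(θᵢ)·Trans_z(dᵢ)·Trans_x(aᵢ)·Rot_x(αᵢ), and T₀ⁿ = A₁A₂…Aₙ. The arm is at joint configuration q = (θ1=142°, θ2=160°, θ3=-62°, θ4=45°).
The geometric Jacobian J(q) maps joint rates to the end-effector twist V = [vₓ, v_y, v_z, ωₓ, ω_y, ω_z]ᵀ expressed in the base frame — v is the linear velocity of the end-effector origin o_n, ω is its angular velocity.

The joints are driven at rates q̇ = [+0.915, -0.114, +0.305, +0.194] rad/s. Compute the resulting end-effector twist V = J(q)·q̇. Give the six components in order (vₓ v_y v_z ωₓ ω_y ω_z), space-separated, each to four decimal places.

o_n = [0.1191, -0.8312, -0.5600]
J₁: ẑ×o_n = [0.8312, 0.1191, -0.0000], ω = ẑ
J2: z=[0.0000, 0.0000, 1.0000] o=[-0.2522, 0.1970, 0.1100] → [1.0282, 0.3713, -0.0000, 0.0000, 0.0000, 1.0000]
J3: z=[-0.8480, -0.5299, 0.0000] o=[-0.1038, -0.0404, 0.1100] → [0.3550, -0.5682, 0.7887, -0.8480, -0.5299, 0.0000]
J4: z=[-0.8480, -0.5299, 0.0000] o=[-0.1545, -0.3932, -0.4021] → [0.0837, -0.1339, 0.5164, -0.8480, -0.5299, 0.0000]
V = J·q̇ = [0.7678, -0.1326, 0.3407, -0.4232, -0.2644, 0.8010]

0.7678 -0.1326 0.3407 -0.4232 -0.2644 0.8010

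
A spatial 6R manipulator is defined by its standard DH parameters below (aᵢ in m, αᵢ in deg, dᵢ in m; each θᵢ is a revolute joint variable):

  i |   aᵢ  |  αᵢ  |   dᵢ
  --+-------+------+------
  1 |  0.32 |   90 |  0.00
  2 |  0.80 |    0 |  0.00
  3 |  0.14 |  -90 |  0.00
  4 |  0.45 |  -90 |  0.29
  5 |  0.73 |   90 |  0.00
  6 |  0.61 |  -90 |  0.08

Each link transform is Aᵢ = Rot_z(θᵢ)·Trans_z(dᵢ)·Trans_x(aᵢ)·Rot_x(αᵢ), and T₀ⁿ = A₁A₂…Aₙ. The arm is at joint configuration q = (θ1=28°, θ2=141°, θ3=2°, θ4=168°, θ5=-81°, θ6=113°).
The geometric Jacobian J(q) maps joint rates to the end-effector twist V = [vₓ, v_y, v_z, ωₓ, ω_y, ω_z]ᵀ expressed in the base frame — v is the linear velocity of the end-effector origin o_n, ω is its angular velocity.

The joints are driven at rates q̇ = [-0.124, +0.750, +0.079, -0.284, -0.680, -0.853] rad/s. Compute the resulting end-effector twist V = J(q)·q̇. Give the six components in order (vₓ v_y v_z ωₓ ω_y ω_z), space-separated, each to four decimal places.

o_n = [-0.1785, -0.6115, -0.3756]
J₁: ẑ×o_n = [0.6115, -0.1785, 0.0000], ω = ẑ
J2: z=[0.4695, -0.8829, 0.0000] o=[0.2825, 0.1502, 0.0000] → [0.3317, 0.1763, -0.7647, 0.4695, -0.8829, 0.0000]
J3: z=[0.4695, -0.8829, 0.0000] o=[-0.2664, -0.1416, 0.5035] → [0.7762, 0.4127, -0.1430, 0.4695, -0.8829, 0.0000]
J4: z=[-0.5314, -0.2825, -0.7986] o=[-0.3651, -0.1941, 0.5877] → [-0.0611, -0.6609, 0.2745, -0.5314, -0.2825, -0.7986]
J5: z=[0.6058, -0.7857, -0.1251] o=[-0.2528, -0.0284, 0.0912] → [0.2938, 0.2735, -0.2949, 0.6058, -0.7857, -0.1251]
J6: z=[-0.6680, -0.5877, 0.4565] o=[-0.5683, -0.1693, -0.5518] → [0.0983, 0.2956, 0.5244, -0.6680, -0.5877, 0.4565]
V = J·q̇ = [-0.0320, -0.0635, -0.9096, 0.6979, 0.3839, -0.2015]

-0.0320 -0.0635 -0.9096 0.6979 0.3839 -0.2015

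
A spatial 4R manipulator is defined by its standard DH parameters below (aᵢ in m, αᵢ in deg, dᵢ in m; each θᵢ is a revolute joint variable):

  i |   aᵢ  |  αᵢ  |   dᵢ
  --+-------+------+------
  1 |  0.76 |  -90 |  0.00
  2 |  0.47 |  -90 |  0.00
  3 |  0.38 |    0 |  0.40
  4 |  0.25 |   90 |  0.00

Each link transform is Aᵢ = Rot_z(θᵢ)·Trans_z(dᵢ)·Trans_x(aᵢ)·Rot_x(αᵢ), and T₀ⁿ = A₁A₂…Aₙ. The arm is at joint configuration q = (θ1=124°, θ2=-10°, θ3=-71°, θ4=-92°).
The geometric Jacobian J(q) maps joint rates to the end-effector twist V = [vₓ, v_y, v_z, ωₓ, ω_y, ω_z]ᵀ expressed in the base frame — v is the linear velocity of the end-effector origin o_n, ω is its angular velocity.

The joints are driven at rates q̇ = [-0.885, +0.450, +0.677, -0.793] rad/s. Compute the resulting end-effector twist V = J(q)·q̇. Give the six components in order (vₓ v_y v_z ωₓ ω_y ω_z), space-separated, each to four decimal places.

0.6976 1.0306 -0.1477 -0.3618 -0.2683 -0.7708

o_n = [-1.0176, 0.7354, -0.3323]
J₁: ẑ×o_n = [-0.7354, -1.0176, 0.0000], ω = ẑ
J2: z=[-0.8290, -0.5592, 0.0000] o=[-0.4250, 0.6301, 0.0000] → [0.1858, -0.2755, -0.4187, -0.8290, -0.5592, 0.0000]
J3: z=[-0.0971, 0.1440, -0.9848] o=[-0.6838, 1.0138, 0.0816] → [-0.3338, 0.2885, 0.0751, -0.0971, 0.1440, -0.9848]
J4: z=[-0.0971, 0.1440, -0.9848] o=[-1.0887, 0.9715, -0.2908] → [-0.2385, -0.0740, 0.0127, -0.0971, 0.1440, -0.9848]
V = J·q̇ = [0.6976, 1.0306, -0.1477, -0.3618, -0.2683, -0.7708]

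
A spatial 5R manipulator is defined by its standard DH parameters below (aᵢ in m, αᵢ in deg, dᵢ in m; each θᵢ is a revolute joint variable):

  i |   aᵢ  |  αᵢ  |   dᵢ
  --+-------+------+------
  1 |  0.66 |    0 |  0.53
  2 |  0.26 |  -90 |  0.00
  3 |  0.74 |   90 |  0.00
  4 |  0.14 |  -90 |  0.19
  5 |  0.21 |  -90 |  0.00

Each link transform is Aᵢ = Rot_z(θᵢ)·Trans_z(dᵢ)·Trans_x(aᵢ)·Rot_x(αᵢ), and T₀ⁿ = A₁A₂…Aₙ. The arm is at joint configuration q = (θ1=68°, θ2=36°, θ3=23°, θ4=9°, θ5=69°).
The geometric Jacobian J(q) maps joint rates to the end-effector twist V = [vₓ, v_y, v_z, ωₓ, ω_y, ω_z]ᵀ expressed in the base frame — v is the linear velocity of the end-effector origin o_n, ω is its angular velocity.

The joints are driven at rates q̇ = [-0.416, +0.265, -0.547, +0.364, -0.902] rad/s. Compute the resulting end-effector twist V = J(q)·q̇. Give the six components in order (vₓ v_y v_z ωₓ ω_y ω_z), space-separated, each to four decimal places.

0.2251 0.2894 0.4774 1.3294 0.6119 0.1289

o_n = [-0.0599, 1.7046, 0.1522]
J₁: ẑ×o_n = [-1.7046, -0.0599, 0.0000], ω = ẑ
J2: z=[0.0000, 0.0000, 1.0000] o=[0.2472, 0.6119, 0.5300] → [-1.0927, -0.3071, 0.0000, 0.0000, 0.0000, 1.0000]
J3: z=[-0.9703, -0.2419, 0.0000] o=[0.1843, 0.8642, 0.5300] → [0.0914, -0.3666, -0.8745, -0.9703, -0.2419, 0.0000]
J4: z=[-0.0945, 0.3791, 0.9205] o=[0.0195, 1.5252, 0.2409] → [-0.1988, -0.0815, 0.0132, -0.0945, 0.3791, 0.9205]
J5: z=[-0.9235, -0.3787, 0.0611] o=[-0.0505, 1.7154, 0.3617] → [0.0800, -0.1941, 0.0064, -0.9235, -0.3787, 0.0611]
V = J·q̇ = [0.2251, 0.2894, 0.4774, 1.3294, 0.6119, 0.1289]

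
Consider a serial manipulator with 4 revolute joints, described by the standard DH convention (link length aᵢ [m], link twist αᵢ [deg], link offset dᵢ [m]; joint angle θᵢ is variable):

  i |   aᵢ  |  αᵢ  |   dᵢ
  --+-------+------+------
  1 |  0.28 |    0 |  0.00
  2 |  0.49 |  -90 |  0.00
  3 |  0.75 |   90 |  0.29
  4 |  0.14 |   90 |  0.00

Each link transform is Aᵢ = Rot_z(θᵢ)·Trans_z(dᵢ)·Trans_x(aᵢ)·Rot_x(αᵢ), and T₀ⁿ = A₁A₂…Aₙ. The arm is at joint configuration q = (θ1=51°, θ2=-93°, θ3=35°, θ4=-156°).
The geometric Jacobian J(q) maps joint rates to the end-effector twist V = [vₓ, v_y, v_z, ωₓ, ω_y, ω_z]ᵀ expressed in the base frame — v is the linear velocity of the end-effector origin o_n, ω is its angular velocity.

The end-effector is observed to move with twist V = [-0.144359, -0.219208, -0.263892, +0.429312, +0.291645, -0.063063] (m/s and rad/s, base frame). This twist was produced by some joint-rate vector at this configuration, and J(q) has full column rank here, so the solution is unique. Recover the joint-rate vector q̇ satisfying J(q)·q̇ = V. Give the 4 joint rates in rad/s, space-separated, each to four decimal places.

-0.5480 0.3080 0.5040 0.2160

o_n = [1.0750, -0.2781, -0.3568]
J₁: ẑ×o_n = [0.2781, 1.0750, -0.0000], ω = ẑ
J2: z=[0.0000, 0.0000, 1.0000] o=[0.1762, 0.2176, 0.0000] → [0.4957, 0.8988, -0.0000, 0.0000, 0.0000, 1.0000]
J3: z=[0.6691, 0.7431, 0.0000] o=[0.5404, -0.1103, 0.0000] → [-0.2652, 0.2388, -0.5096, 0.6691, 0.7431, 0.0000]
J4: z=[0.4263, -0.3838, 0.8192] o=[1.1910, -0.3059, -0.4302] → [-0.0509, -0.1263, -0.0327, 0.4263, -0.3838, 0.8192]
q̇ = J⁺·V = [-0.5480, 0.3080, 0.5040, 0.2160]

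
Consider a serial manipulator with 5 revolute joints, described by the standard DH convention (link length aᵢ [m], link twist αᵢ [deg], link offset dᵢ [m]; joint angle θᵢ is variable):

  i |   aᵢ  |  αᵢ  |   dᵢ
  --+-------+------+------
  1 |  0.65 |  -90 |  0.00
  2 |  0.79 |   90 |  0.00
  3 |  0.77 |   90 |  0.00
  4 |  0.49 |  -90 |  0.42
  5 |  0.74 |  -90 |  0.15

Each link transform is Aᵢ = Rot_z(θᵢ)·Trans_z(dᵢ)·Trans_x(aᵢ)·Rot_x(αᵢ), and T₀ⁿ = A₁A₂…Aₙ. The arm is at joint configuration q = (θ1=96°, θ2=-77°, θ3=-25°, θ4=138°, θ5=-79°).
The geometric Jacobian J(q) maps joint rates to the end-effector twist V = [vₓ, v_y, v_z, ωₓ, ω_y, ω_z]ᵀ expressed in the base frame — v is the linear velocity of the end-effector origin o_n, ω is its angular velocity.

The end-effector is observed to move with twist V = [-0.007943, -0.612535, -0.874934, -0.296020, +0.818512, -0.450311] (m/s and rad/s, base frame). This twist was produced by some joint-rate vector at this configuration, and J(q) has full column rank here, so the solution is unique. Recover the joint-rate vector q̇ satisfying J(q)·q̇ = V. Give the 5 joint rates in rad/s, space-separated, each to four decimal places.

o_n = [1.0699, 0.5717, 0.5447]
J₁: ẑ×o_n = [-0.5717, 1.0699, 0.0000], ω = ẑ
J2: z=[-0.9945, -0.1045, 0.0000] o=[-0.0679, 0.6464, 0.0000] → [-0.0569, 0.5417, 0.1933, -0.9945, -0.1045, 0.0000]
J3: z=[0.1018, -0.9690, 0.2250] o=[-0.0865, 0.8232, 0.7698] → [0.2746, 0.2830, 1.0950, 0.1018, -0.9690, 0.2250]
J4: z=[0.9113, 0.0002, -0.4118] o=[0.2207, 1.0133, 1.4497] → [-0.1820, 0.4750, -0.4026, 0.9113, 0.0002, -0.4118]
J5: z=[-0.3427, 0.5549, -0.7581] o=[0.4915, 0.6058, 1.0290] → [-0.2946, -0.6043, -0.3092, -0.3427, 0.5549, -0.7581]
q̇ = J⁺·V = [-0.3480, 0.0910, -0.8820, -0.1450, -0.0480]

-0.3480 0.0910 -0.8820 -0.1450 -0.0480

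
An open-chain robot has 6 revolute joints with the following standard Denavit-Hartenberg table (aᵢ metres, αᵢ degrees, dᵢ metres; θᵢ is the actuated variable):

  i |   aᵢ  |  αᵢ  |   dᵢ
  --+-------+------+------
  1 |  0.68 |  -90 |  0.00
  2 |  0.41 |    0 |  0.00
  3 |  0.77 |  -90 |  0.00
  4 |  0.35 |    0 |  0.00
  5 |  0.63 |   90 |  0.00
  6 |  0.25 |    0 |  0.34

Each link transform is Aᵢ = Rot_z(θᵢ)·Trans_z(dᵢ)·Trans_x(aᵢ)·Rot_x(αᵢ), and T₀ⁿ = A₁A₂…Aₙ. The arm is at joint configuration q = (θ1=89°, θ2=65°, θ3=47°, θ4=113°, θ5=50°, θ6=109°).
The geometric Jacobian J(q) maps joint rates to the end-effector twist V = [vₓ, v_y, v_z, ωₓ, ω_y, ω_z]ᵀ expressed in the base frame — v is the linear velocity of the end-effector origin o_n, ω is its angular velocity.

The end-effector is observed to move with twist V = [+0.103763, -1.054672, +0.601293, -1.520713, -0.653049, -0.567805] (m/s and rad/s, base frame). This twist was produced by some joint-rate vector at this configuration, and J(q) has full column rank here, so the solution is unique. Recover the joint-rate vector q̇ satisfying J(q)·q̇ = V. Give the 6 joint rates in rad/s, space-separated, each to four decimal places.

-0.7840 0.9960 0.6900 -0.0090 0.7200 0.1850

o_n = [0.8173, 0.5420, -0.4759]
J₁: ẑ×o_n = [-0.5420, 0.8173, 0.0000], ω = ẑ
J2: z=[-0.9998, 0.0175, 0.0000] o=[0.0119, 0.6799, 0.0000] → [-0.0083, -0.4758, 0.1238, -0.9998, 0.0175, 0.0000]
J3: z=[-0.9998, 0.0175, 0.0000] o=[0.0149, 0.8531, -0.3716] → [-0.0018, -0.1043, 0.2971, -0.9998, 0.0175, 0.0000]
J4: z=[-0.0162, -0.9270, 0.3746] o=[0.0099, 0.5647, -1.0855] → [-0.5566, 0.3123, 0.7489, -0.0162, -0.9270, 0.3746]
J5: z=[-0.0162, -0.9270, 0.3746] o=[0.3329, 0.6103, -0.9587] → [-0.4220, 0.1893, 0.4502, -0.0162, -0.9270, 0.3746]
J6: z=[0.9542, -0.1262, -0.2711] o=[0.5210, 0.8328, -0.4001] → [-0.0693, -0.0080, -0.2401, 0.9542, -0.1262, -0.2711]
q̇ = J⁺·V = [-0.7840, 0.9960, 0.6900, -0.0090, 0.7200, 0.1850]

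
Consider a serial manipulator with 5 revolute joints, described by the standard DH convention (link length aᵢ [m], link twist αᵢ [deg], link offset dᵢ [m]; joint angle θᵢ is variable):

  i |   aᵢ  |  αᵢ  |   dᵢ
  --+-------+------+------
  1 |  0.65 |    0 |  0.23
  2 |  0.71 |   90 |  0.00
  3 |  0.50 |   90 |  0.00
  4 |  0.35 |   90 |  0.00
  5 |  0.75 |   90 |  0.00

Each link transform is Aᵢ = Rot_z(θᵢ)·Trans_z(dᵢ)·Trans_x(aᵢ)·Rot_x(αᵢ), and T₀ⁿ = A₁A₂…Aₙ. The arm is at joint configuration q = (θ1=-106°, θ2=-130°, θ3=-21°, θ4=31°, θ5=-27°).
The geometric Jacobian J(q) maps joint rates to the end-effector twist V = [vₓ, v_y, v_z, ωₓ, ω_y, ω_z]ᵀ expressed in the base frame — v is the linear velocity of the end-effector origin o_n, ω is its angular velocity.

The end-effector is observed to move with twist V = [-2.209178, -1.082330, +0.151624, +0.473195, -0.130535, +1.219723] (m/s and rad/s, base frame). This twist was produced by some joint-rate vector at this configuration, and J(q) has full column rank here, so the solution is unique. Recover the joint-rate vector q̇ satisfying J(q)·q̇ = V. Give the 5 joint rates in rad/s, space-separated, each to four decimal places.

o_n = [-0.9263, 1.4207, 0.0559]
J₁: ẑ×o_n = [-1.4207, -0.9263, 0.0000], ω = ẑ
J2: z=[0.0000, 0.0000, 1.0000] o=[-0.1792, -0.6248, 0.2300] → [-2.0456, -0.7472, 0.0000, 0.0000, 0.0000, 1.0000]
J3: z=[0.8290, 0.5592, 0.0000] o=[-0.5762, -0.0362, 0.2300] → [-0.0974, 0.1443, 1.4037, 0.8290, 0.5592, 0.0000]
J4: z=[0.2004, -0.2971, -0.9336] o=[-0.8372, 0.3508, 0.0508] → [0.9974, 0.0822, 0.1879, 0.2004, -0.2971, -0.9336]
J5: z=[-0.9795, -0.0807, -0.1846] o=[-0.8444, 0.6838, -0.0567] → [0.1269, 0.1254, -0.7285, -0.9795, -0.0807, -0.1846]
q̇ = J⁺·V = [0.3380, 0.8800, -0.2610, 0.1320, -0.6770]

0.3380 0.8800 -0.2610 0.1320 -0.6770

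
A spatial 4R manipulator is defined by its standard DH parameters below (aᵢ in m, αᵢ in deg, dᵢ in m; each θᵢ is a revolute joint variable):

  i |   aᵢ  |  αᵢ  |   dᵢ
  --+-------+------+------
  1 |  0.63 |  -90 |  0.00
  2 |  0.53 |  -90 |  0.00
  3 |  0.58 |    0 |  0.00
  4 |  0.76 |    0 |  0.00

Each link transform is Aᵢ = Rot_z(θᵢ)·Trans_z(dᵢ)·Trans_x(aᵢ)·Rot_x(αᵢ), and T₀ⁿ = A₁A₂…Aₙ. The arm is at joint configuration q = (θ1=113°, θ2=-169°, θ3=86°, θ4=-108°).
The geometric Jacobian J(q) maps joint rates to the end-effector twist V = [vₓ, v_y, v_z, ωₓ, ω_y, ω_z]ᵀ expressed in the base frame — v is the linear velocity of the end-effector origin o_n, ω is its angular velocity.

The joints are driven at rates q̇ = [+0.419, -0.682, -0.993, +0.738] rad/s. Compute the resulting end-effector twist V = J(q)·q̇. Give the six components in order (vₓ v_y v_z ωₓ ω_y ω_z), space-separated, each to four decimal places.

o_n = [0.5134, -0.4574, 0.2433]
J₁: ẑ×o_n = [0.4574, 0.5134, -0.0000], ω = ẑ
J2: z=[-0.9205, -0.3907, 0.0000] o=[-0.2462, 0.5799, 0.0000] → [-0.0951, 0.2240, 1.2517, -0.9205, -0.3907, 0.0000]
J3: z=[-0.0746, 0.1756, 0.9816] o=[-0.0429, 0.1010, 0.1011] → [0.5732, 0.5567, -0.0561, -0.0746, 0.1756, 0.9816]
J4: z=[-0.0746, 0.1756, 0.9816] o=[0.5052, 0.2905, 0.1088] → [0.7578, 0.0181, 0.0543, -0.0746, 0.1756, 0.9816]
V = J·q̇ = [0.2466, -0.4771, -0.7579, 0.6468, 0.2217, 0.1687]

0.2466 -0.4771 -0.7579 0.6468 0.2217 0.1687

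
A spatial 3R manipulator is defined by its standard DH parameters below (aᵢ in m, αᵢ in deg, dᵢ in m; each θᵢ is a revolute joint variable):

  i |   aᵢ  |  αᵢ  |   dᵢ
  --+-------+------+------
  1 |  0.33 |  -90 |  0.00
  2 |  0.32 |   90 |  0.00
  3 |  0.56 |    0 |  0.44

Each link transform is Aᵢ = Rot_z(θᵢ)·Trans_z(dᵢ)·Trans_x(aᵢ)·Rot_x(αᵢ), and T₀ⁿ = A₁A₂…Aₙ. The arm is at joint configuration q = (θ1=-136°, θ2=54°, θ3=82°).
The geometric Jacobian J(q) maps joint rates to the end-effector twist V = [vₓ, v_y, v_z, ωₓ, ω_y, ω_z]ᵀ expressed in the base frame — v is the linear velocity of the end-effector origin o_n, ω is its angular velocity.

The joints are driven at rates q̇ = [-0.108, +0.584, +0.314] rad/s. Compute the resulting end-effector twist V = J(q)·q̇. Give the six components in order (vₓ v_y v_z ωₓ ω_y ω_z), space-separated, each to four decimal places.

o_n = [-0.2765, -1.0379, -0.0633]
J₁: ẑ×o_n = [1.0379, -0.2765, 0.0000], ω = ẑ
J2: z=[0.6947, -0.7193, 0.0000] o=[-0.2374, -0.2292, 0.0000] → [0.0455, 0.0440, -0.5899, 0.6947, -0.7193, 0.0000]
J3: z=[-0.5820, -0.5620, 0.5878] o=[-0.3727, -0.3599, -0.2589] → [0.2886, 0.1704, 0.4486, -0.5820, -0.5620, 0.5878]
V = J·q̇ = [0.0051, 0.1090, -0.2036, 0.2229, -0.5966, 0.0766]

0.0051 0.1090 -0.2036 0.2229 -0.5966 0.0766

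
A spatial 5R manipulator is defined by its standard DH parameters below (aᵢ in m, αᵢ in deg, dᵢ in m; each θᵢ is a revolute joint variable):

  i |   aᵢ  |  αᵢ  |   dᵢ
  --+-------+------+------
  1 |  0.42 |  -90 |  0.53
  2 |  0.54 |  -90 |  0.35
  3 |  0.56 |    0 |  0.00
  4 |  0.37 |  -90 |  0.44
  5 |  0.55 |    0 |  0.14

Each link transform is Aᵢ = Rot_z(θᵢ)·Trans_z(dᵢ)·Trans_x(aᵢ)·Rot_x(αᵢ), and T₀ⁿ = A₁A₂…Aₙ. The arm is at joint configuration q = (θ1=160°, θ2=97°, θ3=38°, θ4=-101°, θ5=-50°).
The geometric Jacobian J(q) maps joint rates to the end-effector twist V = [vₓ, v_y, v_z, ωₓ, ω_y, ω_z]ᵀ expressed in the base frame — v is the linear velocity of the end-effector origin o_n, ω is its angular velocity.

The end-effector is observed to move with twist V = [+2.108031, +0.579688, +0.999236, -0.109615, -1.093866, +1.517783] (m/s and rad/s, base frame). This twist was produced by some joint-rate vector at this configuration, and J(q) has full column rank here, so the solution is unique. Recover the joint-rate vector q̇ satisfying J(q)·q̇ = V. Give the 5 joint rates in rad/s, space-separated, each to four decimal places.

0.9360 0.7880 0.7060 -0.3660 -0.6110

o_n = [0.3724, -0.7595, -0.7888]
J₁: ẑ×o_n = [0.7595, 0.3724, -0.0000], ω = ẑ
J2: z=[-0.3420, -0.9397, 0.0000] o=[-0.3947, 0.1436, 0.5300] → [1.2393, -0.4511, 1.0297, -0.3420, -0.9397, 0.0000]
J3: z=[0.9327, -0.3395, 0.1219] o=[-0.4525, -0.2078, -0.0060] → [0.3330, 0.8307, -0.2346, 0.9327, -0.3395, 0.1219]
J4: z=[0.9327, -0.3395, 0.1219] o=[-0.2841, 0.0978, -0.4440] → [0.2216, 0.4017, -0.5768, 0.9327, -0.3395, 0.1219]
J5: z=[0.2573, 0.3895, -0.8844] o=[0.0328, -0.3683, -0.5571] → [-0.4362, -0.2407, -0.2329, 0.2573, 0.3895, -0.8844]
q̇ = J⁺·V = [0.9360, 0.7880, 0.7060, -0.3660, -0.6110]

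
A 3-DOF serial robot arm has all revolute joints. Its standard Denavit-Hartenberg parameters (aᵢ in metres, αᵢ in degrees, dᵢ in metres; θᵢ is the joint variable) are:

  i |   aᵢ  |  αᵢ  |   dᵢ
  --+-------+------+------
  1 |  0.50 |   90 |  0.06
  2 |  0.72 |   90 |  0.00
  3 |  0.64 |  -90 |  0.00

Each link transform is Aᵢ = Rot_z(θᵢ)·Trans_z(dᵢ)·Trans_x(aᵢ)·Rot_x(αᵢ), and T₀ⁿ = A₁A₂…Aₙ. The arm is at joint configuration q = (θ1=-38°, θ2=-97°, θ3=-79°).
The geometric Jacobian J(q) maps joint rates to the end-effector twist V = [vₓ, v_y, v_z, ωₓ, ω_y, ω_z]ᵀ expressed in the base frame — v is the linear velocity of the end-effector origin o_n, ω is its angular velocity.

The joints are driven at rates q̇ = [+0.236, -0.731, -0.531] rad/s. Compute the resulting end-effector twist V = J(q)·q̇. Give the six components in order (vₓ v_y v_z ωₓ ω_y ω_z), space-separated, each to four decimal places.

-0.4686 0.5674 0.4061 0.8654 0.2516 0.1713

o_n = [0.6999, 0.2504, -0.7758]
J₁: ẑ×o_n = [-0.2504, 0.6999, 0.0000], ω = ẑ
J2: z=[-0.6157, -0.7880, 0.0000] o=[0.3940, -0.3078, 0.0600] → [0.6587, -0.5146, -0.1026, -0.6157, -0.7880, 0.0000]
J3: z=[-0.7821, 0.6111, 0.1219] o=[0.3249, -0.2538, -0.6546] → [-0.1355, -0.0491, -0.6236, -0.7821, 0.6111, 0.1219]
V = J·q̇ = [-0.4686, 0.5674, 0.4061, 0.8654, 0.2516, 0.1713]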